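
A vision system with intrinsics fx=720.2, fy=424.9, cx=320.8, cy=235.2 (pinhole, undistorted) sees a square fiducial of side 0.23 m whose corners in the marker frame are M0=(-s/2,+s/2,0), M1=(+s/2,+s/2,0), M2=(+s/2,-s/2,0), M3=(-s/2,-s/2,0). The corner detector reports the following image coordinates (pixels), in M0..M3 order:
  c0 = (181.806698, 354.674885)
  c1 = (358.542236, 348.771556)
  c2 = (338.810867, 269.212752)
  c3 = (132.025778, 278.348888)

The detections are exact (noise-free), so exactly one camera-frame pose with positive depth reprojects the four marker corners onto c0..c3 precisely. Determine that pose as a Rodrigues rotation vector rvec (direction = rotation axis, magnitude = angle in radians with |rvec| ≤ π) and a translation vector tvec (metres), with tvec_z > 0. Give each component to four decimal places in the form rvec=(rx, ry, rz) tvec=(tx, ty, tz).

Intrinsics K: fx=720.2, fy=424.9, cx=320.8, cy=235.2
Marker side s = 0.23 m; corners in marker frame (Z=0):
  M0 = (-0.1150, +0.1150, 0)
  M1 = (+0.1150, +0.1150, 0)
  M2 = (+0.1150, -0.1150, 0)
  M3 = (-0.1150, -0.1150, 0)
Detected image corners:
  c0 = (181.806698, 354.674885) px
  c1 = (358.542236, 348.771556) px
  c2 = (338.810867, 269.212752) px
  c3 = (132.025778, 278.348888) px
Planar DLT: solve 8×8 A·h = b for H (H[2,2]=1):
  H  [+799.99577 +329.35583 +252.95689]
  H  [-67.35330 +558.25795 +315.94568]
  H  [-0.11263 +0.70173 +1.00000]
B = K⁻¹H; ‖b₁‖=1.170375, ‖b₂‖=1.170375; λ = 2/(‖b₁‖+‖b₂‖) = 0.854427, sign → tz>0 ⇒ λ=+0.854427
r₁ = λ·B[:,0] = (+0.99196,-0.08217,-0.09624); r₂ = λ·B[:,1] = (+0.12367,+0.79070,+0.59958)
r₃ = r₁×r₂ = (+0.02683,-0.60666,+0.79451); SVD([r₁ r₂ r₃]) → R = UVᵀ:
  R  [+0.99196 +0.12367 +0.02683]
  R  [-0.08217 +0.79070 -0.60666]
  R  [-0.09624 +0.59958 +0.79451]
t = (-0.08049, +0.16237, +0.85443) m
tr R = 2.577170; θ = arccos((tr R − 1)/2) = 0.662292 rad = 37.947°
axis k = ((R−Rᵀ)₃₂, (R−Rᵀ)₁₃, (R−Rᵀ)₂₁) / (2 sinθ) = (+0.980804, +0.100063, -0.167367)
rvec = θ·k = (+0.649579, +0.066271, -0.110846)

rvec=(0.6496, 0.0663, -0.1108) tvec=(-0.0805, 0.1624, 0.8544)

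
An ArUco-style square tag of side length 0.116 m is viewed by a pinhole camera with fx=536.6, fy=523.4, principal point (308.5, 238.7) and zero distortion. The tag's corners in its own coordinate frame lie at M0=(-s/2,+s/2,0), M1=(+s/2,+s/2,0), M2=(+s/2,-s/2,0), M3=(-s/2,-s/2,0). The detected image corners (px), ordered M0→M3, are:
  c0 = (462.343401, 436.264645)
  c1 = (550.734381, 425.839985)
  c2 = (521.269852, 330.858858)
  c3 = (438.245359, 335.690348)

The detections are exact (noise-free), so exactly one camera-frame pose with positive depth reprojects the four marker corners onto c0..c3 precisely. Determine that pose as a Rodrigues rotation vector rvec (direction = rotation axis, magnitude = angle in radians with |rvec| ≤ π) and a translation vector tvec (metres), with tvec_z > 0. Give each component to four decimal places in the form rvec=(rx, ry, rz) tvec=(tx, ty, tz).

Intrinsics K: fx=536.6, fy=523.4, cx=308.5, cy=238.7
Marker side s = 0.116 m; corners in marker frame (Z=0):
  M0 = (-0.0580, +0.0580, 0)
  M1 = (+0.0580, +0.0580, 0)
  M2 = (+0.0580, -0.0580, 0)
  M3 = (-0.0580, -0.0580, 0)
Detected image corners:
  c0 = (462.343401, 436.264645) px
  c1 = (550.734381, 425.839985) px
  c2 = (521.269852, 330.858858) px
  c3 = (438.245359, 335.690348) px
Planar DLT: solve 8×8 A·h = b for H (H[2,2]=1):
  H  [+955.07702 -102.57065 +493.71652]
  H  [+103.44885 +583.43683 +380.14540]
  H  [+0.44029 -0.67735 +1.00000]
B = K⁻¹H; ‖b₁‖=1.588961, ‖b₂‖=1.588961; λ = 2/(‖b₁‖+‖b₂‖) = 0.629342, sign → tz>0 ⇒ λ=+0.629342
r₁ = λ·B[:,0] = (+0.96084,-0.00198,+0.27709); r₂ = λ·B[:,1] = (+0.12478,+0.89594,-0.42629)
r₃ = r₁×r₂ = (-0.24741,+0.44417,+0.86110); SVD([r₁ r₂ r₃]) → R = UVᵀ:
  R  [+0.96084 +0.12478 -0.24741]
  R  [-0.00198 +0.89594 +0.44417]
  R  [+0.27709 -0.42629 +0.86110]
t = (+0.21723, +0.17008, +0.62934) m
tr R = 2.717888; θ = arccos((tr R − 1)/2) = 0.537592 rad = 30.802°
axis k = ((R−Rᵀ)₃₂, (R−Rᵀ)₁₃, (R−Rᵀ)₂₁) / (2 sinθ) = (-0.849937, -0.512140, -0.123773)
rvec = θ·k = (-0.456920, -0.275322, -0.066539)

rvec=(-0.4569, -0.2753, -0.0665) tvec=(0.2172, 0.1701, 0.6293)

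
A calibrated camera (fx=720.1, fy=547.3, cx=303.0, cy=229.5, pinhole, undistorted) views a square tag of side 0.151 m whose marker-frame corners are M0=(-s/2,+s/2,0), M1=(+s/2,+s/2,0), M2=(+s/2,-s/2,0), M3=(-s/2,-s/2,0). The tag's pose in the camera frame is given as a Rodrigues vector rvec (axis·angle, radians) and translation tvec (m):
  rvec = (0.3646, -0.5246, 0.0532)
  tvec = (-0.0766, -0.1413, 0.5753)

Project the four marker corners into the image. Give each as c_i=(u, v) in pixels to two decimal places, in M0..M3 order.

c0=(107.47, 163.78) c1=(278.19, 166.00) c2=(302.37, 29.41) c3=(118.78, 6.92)

Intrinsics K: fx=720.1, fy=547.3, cx=303.0, cy=229.5
Marker side s = 0.151 m; corners in marker frame (Z=0):
  M0 = (-0.0755, +0.0755, 0)
  M1 = (+0.0755, +0.0755, 0)
  M2 = (+0.0755, -0.0755, 0)
  M3 = (-0.0755, -0.0755, 0)
rvec = (0.3646, -0.5246, 0.0532), |rvec| = θ = 0.64107 rad = 36.731°
Rodrigues: sinθ=0.59805, 1−cosθ=0.19854; R = I + sinθ·[k]× + (1−cosθ)·[k]×²:
    [+0.86568 -0.14203 -0.48003]
    [-0.04277 +0.93441 -0.35362]
    [+0.49877 +0.32665 +0.80282]
t = (-0.0766, -0.1413, 0.5753) m
M0: Pc = R·M0+t = (-0.15268, -0.06752, +0.56231); u = 720.1·(-0.15268)/0.56231 + 303.0 = 107.4718, v = 547.3·(-0.06752)/0.56231 + 229.5 = 163.7793
M1: Pc = R·M1+t = (-0.02196, -0.07398, +0.63762); u = 720.1·(-0.02196)/0.63762 + 303.0 = 278.1938, v = 547.3·(-0.07398)/0.63762 + 229.5 = 165.9982
M2: Pc = R·M2+t = (-0.00052, -0.21508, +0.58829); u = 720.1·(-0.00052)/0.58829 + 303.0 = 302.3663, v = 547.3·(-0.21508)/0.58829 + 229.5 = 29.4100
M3: Pc = R·M3+t = (-0.13124, -0.20862, +0.51298); u = 720.1·(-0.13124)/0.51298 + 303.0 = 118.7778, v = 547.3·(-0.20862)/0.51298 + 229.5 = 6.9244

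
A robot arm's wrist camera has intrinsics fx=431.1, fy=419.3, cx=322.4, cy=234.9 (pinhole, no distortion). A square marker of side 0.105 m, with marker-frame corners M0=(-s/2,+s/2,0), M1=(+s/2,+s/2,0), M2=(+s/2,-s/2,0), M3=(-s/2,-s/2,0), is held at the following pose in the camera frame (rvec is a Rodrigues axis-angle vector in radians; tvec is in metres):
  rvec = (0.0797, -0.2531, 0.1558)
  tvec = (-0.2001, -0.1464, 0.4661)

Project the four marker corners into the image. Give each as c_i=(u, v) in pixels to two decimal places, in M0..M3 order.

Intrinsics K: fx=431.1, fy=419.3, cx=322.4, cy=234.9
Marker side s = 0.105 m; corners in marker frame (Z=0):
  M0 = (-0.0525, +0.0525, 0)
  M1 = (+0.0525, +0.0525, 0)
  M2 = (+0.0525, -0.0525, 0)
  M3 = (-0.0525, -0.0525, 0)
rvec = (0.0797, -0.2531, 0.1558), |rvec| = θ = 0.30771 rad = 17.630°
Rodrigues: sinθ=0.30288, 1−cosθ=0.04697; R = I + sinθ·[k]× + (1−cosθ)·[k]×²:
    [+0.95618 -0.16336 -0.24296]
    [+0.14335 +0.98481 -0.09801]
    [+0.25528 +0.05889 +0.96507]
t = (-0.2001, -0.1464, 0.4661) m
M0: Pc = R·M0+t = (-0.25888, -0.10222, +0.45579); u = 431.1·(-0.25888)/0.45579 + 322.4 = 77.5469, v = 419.3·(-0.10222)/0.45579 + 234.9 = 140.8604
M1: Pc = R·M1+t = (-0.15848, -0.08717, +0.48259); u = 431.1·(-0.15848)/0.48259 + 322.4 = 180.8330, v = 419.3·(-0.08717)/0.48259 + 234.9 = 159.1610
M2: Pc = R·M2+t = (-0.14132, -0.19058, +0.47641); u = 431.1·(-0.14132)/0.47641 + 322.4 = 194.5170, v = 419.3·(-0.19058)/0.47641 + 234.9 = 67.1691
M3: Pc = R·M3+t = (-0.24172, -0.20563, +0.44961); u = 431.1·(-0.24172)/0.44961 + 322.4 = 90.6263, v = 419.3·(-0.20563)/0.44961 + 234.9 = 43.1324

c0=(77.55, 140.86) c1=(180.83, 159.16) c2=(194.52, 67.17) c3=(90.63, 43.13)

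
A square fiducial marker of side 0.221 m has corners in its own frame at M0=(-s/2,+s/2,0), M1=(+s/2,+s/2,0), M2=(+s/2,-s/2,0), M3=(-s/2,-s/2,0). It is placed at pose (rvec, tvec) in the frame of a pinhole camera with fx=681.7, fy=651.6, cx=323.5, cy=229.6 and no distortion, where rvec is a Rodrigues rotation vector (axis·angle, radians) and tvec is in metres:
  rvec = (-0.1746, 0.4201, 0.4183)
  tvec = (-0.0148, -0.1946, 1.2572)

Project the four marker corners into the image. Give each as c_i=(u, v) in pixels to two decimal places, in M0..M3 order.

Intrinsics K: fx=681.7, fy=651.6, cx=323.5, cy=229.6
Marker side s = 0.221 m; corners in marker frame (Z=0):
  M0 = (-0.1105, +0.1105, 0)
  M1 = (+0.1105, +0.1105, 0)
  M2 = (+0.1105, -0.1105, 0)
  M3 = (-0.1105, -0.1105, 0)
rvec = (-0.1746, 0.4201, 0.4183), |rvec| = θ = 0.61802 rad = 35.410°
Rodrigues: sinθ=0.57942, 1−cosθ=0.18497; R = I + sinθ·[k]× + (1−cosθ)·[k]×²:
    [+0.82979 -0.42770 +0.35849]
    [+0.35665 +0.90050 +0.24880]
    [-0.42923 -0.07859 +0.89977]
t = (-0.0148, -0.1946, 1.2572) m
M0: Pc = R·M0+t = (-0.15375, -0.13451, +1.29595); u = 681.7·(-0.15375)/1.29595 + 323.5 = 242.6222, v = 651.6·(-0.13451)/1.29595 + 229.6 = 161.9710
M1: Pc = R·M1+t = (+0.02963, -0.05568, +1.20109); u = 681.7·(+0.02963)/1.20109 + 323.5 = 340.3179, v = 651.6·(-0.05568)/1.20109 + 229.6 = 199.3905
M2: Pc = R·M2+t = (+0.12415, -0.25469, +1.21845); u = 681.7·(+0.12415)/1.21845 + 323.5 = 392.9609, v = 651.6·(-0.25469)/1.21845 + 229.6 = 93.3953
M3: Pc = R·M3+t = (-0.05923, -0.33352, +1.31331); u = 681.7·(-0.05923)/1.31331 + 323.5 = 292.7548, v = 651.6·(-0.33352)/1.31331 + 229.6 = 64.1267

c0=(242.62, 161.97) c1=(340.32, 199.39) c2=(392.96, 93.40) c3=(292.75, 64.13)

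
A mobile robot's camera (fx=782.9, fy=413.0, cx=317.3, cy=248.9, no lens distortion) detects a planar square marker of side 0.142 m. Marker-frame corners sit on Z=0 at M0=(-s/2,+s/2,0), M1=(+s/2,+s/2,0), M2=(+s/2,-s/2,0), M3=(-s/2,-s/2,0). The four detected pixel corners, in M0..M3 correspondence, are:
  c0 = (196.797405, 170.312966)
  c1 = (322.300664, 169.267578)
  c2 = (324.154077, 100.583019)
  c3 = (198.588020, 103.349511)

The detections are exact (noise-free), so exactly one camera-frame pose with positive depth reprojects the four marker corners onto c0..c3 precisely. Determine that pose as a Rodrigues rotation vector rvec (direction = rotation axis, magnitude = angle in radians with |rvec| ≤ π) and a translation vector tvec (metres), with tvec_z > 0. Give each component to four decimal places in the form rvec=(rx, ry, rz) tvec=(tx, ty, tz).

rvec=(-0.0003, 0.1552, 0.0143) tvec=(-0.0637, -0.2367, 0.8649)

Intrinsics K: fx=782.9, fy=413.0, cx=317.3, cy=248.9
Marker side s = 0.142 m; corners in marker frame (Z=0):
  M0 = (-0.0710, +0.0710, 0)
  M1 = (+0.0710, +0.0710, 0)
  M2 = (+0.0710, -0.0710, 0)
  M3 = (-0.0710, -0.0710, 0)
Detected image corners:
  c0 = (196.797405, 170.312966) px
  c1 = (322.300664, 169.267578) px
  c2 = (324.154077, 100.583019) px
  c3 = (198.588020, 103.349511) px
Planar DLT: solve 8×8 A·h = b for H (H[2,2]=1):
  H  [+837.50831 -12.58618 +259.66370]
  H  [-37.70021 +477.68327 +135.89260]
  H  [-0.17868 +0.00093 +1.00000]
B = K⁻¹H; ‖b₁‖=1.156175, ‖b₂‖=1.156175; λ = 2/(‖b₁‖+‖b₂‖) = 0.864921, sign → tz>0 ⇒ λ=+0.864921
r₁ = λ·B[:,0] = (+0.98788,+0.01418,-0.15454); r₂ = λ·B[:,1] = (-0.01423,+0.99990,+0.00080)
r₃ = r₁×r₂ = (+0.15454,+0.00141,+0.98799); SVD([r₁ r₂ r₃]) → R = UVᵀ:
  R  [+0.98788 -0.01423 +0.15454]
  R  [+0.01418 +0.99990 +0.00141]
  R  [-0.15454 +0.00080 +0.98799]
t = (-0.06367, -0.23666, +0.86492) m
tr R = 2.975769; θ = arccos((tr R − 1)/2) = 0.155822 rad = 8.928°
axis k = ((R−Rᵀ)₃₂, (R−Rᵀ)₁₃, (R−Rᵀ)₂₁) / (2 sinθ) = (-0.001937, +0.995799, +0.091546)
rvec = θ·k = (-0.000302, +0.155168, +0.014265)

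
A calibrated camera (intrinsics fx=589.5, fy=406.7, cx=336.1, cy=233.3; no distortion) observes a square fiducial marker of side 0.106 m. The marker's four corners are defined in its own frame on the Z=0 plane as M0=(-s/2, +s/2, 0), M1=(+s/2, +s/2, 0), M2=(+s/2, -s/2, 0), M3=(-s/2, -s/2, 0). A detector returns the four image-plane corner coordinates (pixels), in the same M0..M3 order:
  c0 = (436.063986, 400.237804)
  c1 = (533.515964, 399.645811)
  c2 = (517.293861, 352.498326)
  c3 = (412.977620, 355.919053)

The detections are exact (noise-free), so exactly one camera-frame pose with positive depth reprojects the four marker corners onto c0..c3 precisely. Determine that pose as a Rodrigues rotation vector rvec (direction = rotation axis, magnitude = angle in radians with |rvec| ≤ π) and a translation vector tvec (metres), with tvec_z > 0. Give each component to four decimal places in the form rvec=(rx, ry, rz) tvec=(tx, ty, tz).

rvec=(0.5439, 0.3015, -0.2470) tvec=(0.1461, 0.2224, 0.6251)

Intrinsics K: fx=589.5, fy=406.7, cx=336.1, cy=233.3
Marker side s = 0.106 m; corners in marker frame (Z=0):
  M0 = (-0.0530, +0.0530, 0)
  M1 = (+0.0530, +0.0530, 0)
  M2 = (+0.0530, -0.0530, 0)
  M3 = (-0.0530, -0.0530, 0)
Detected image corners:
  c0 = (436.063986, 400.237804) px
  c1 = (533.515964, 399.645811) px
  c2 = (517.293861, 352.498326) px
  c3 = (412.977620, 355.919053) px
Planar DLT: solve 8×8 A·h = b for H (H[2,2]=1):
  H  [+688.91177 +542.19255 +473.88093]
  H  [-226.03554 +713.55044 +378.01247]
  H  [-0.55065 +0.74917 +1.00000]
B = K⁻¹H; ‖b₁‖=1.599638, ‖b₂‖=1.599638; λ = 2/(‖b₁‖+‖b₂‖) = 0.625142, sign → tz>0 ⇒ λ=+0.625142
r₁ = λ·B[:,0] = (+0.92683,-0.14997,-0.34424); r₂ = λ·B[:,1] = (+0.30795,+0.82814,+0.46834)
r₃ = r₁×r₂ = (+0.21484,-0.54008,+0.81373); SVD([r₁ r₂ r₃]) → R = UVᵀ:
  R  [+0.92683 +0.30795 +0.21484]
  R  [-0.14997 +0.82814 -0.54008]
  R  [-0.34424 +0.46834 +0.81373]
t = (+0.14611, +0.22244, +0.62514) m
tr R = 2.568703; θ = arccos((tr R − 1)/2) = 0.669146 rad = 38.339°
axis k = ((R−Rᵀ)₃₂, (R−Rᵀ)₁₃, (R−Rᵀ)₂₁) / (2 sinθ) = (+0.812827, +0.450636, -0.369106)
rvec = θ·k = (+0.543900, +0.301541, -0.246986)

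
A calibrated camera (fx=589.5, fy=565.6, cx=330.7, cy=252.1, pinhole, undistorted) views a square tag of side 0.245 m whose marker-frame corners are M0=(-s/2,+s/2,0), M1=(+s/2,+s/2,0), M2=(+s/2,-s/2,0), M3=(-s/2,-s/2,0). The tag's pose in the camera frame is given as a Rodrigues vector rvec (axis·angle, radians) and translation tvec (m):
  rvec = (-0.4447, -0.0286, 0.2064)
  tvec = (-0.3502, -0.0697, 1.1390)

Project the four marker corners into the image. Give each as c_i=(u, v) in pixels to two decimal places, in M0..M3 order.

Intrinsics K: fx=589.5, fy=565.6, cx=330.7, cy=252.1
Marker side s = 0.245 m; corners in marker frame (Z=0):
  M0 = (-0.1225, +0.1225, 0)
  M1 = (+0.1225, +0.1225, 0)
  M2 = (+0.1225, -0.1225, 0)
  M3 = (-0.1225, -0.1225, 0)
rvec = (-0.4447, -0.0286, 0.2064), |rvec| = θ = 0.49110 rad = 28.138°
Rodrigues: sinθ=0.47159, 1−cosθ=0.11818; R = I + sinθ·[k]× + (1−cosθ)·[k]×²:
    [+0.97872 -0.19197 -0.07244]
    [+0.20444 +0.88222 +0.42415]
    [-0.01751 -0.42993 +0.90269]
t = (-0.3502, -0.0697, 1.1390) m
M0: Pc = R·M0+t = (-0.49361, +0.01333, +1.08848); u = 589.5·(-0.49361)/1.08848 + 330.7 = 63.3699, v = 565.6·(+0.01333)/1.08848 + 252.1 = 259.0256
M1: Pc = R·M1+t = (-0.25382, +0.06341, +1.08419); u = 589.5·(-0.25382)/1.08419 + 330.7 = 192.6902, v = 565.6·(+0.06341)/1.08419 + 252.1 = 285.1823
M2: Pc = R·M2+t = (-0.20679, -0.15273, +1.18952); u = 589.5·(-0.20679)/1.18952 + 330.7 = 228.2195, v = 565.6·(-0.15273)/1.18952 + 252.1 = 179.4800
M3: Pc = R·M3+t = (-0.44658, -0.20281, +1.19381); u = 589.5·(-0.44658)/1.19381 + 330.7 = 110.1818, v = 565.6·(-0.20281)/1.19381 + 252.1 = 156.0111

c0=(63.37, 259.03) c1=(192.69, 285.18) c2=(228.22, 179.48) c3=(110.18, 156.01)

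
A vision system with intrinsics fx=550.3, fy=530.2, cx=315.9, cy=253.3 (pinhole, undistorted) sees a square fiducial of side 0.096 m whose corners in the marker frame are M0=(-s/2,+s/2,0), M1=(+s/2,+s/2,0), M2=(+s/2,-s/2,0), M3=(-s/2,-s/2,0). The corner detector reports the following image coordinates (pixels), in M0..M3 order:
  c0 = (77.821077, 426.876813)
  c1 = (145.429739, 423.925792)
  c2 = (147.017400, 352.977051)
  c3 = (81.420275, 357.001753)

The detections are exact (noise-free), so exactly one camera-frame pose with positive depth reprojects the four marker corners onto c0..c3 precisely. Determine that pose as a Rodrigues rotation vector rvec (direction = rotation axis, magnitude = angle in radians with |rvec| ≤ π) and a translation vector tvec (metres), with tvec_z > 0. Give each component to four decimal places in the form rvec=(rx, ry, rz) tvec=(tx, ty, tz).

Intrinsics K: fx=550.3, fy=530.2, cx=315.9, cy=253.3
Marker side s = 0.096 m; corners in marker frame (Z=0):
  M0 = (-0.0480, +0.0480, 0)
  M1 = (+0.0480, +0.0480, 0)
  M2 = (+0.0480, -0.0480, 0)
  M3 = (-0.0480, -0.0480, 0)
Detected image corners:
  c0 = (77.821077, 426.876813) px
  c1 = (145.429739, 423.925792) px
  c2 = (147.017400, 352.977051) px
  c3 = (81.420275, 357.001753) px
Planar DLT: solve 8×8 A·h = b for H (H[2,2]=1):
  H  [+673.88420 -63.39691 +112.66278]
  H  [-104.60882 +607.99827 +389.66684]
  H  [-0.17476 -0.32141 +1.00000]
B = K⁻¹H; ‖b₁‖=1.341211, ‖b₂‖=1.341211; λ = 2/(‖b₁‖+‖b₂‖) = 0.745595, sign → tz>0 ⇒ λ=+0.745595
r₁ = λ·B[:,0] = (+0.98784,-0.08486,-0.13030); r₂ = λ·B[:,1] = (+0.05167,+0.96949,-0.23964)
r₃ = r₁×r₂ = (+0.14666,+0.22999,+0.96208); SVD([r₁ r₂ r₃]) → R = UVᵀ:
  R  [+0.98784 +0.05167 +0.14666]
  R  [-0.08486 +0.96949 +0.22999]
  R  [-0.13030 -0.23964 +0.96208]
t = (-0.27536, +0.19177, +0.74559) m
tr R = 2.919400; θ = arccos((tr R − 1)/2) = 0.284863 rad = 16.321°
axis k = ((R−Rᵀ)₃₂, (R−Rᵀ)₁₃, (R−Rᵀ)₂₁) / (2 sinθ) = (-0.835571, +0.492766, -0.242907)
rvec = θ·k = (-0.238023, +0.140371, -0.069195)

rvec=(-0.2380, 0.1404, -0.0692) tvec=(-0.2754, 0.1918, 0.7456)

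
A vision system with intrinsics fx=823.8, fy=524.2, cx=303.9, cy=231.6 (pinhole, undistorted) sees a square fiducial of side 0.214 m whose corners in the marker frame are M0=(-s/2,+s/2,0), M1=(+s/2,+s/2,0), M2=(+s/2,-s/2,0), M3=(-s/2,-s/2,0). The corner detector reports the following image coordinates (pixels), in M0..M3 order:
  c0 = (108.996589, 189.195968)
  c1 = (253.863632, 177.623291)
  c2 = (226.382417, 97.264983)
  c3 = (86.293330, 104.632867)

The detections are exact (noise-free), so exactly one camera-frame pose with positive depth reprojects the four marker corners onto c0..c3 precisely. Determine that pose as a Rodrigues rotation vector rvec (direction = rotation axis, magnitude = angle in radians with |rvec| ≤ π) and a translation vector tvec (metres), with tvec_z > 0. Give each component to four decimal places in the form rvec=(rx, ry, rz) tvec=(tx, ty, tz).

rvec=(-0.2706, -0.2482, -0.1874) tvec=(-0.2000, -0.2126, 1.2328)

Intrinsics K: fx=823.8, fy=524.2, cx=303.9, cy=231.6
Marker side s = 0.214 m; corners in marker frame (Z=0):
  M0 = (-0.1070, +0.1070, 0)
  M1 = (+0.1070, +0.1070, 0)
  M2 = (+0.1070, -0.1070, 0)
  M3 = (-0.1070, -0.1070, 0)
Detected image corners:
  c0 = (108.996589, 189.195968) px
  c1 = (253.863632, 177.623291) px
  c2 = (226.382417, 97.264983) px
  c3 = (86.293330, 104.632867) px
Planar DLT: solve 8×8 A·h = b for H (H[2,2]=1):
  H  [+702.01717 +84.62468 +170.26840]
  H  [-13.35045 +357.41695 +141.21080]
  H  [+0.21591 -0.19473 +1.00000]
B = K⁻¹H; ‖b₁‖=0.811179, ‖b₂‖=0.811179; λ = 2/(‖b₁‖+‖b₂‖) = 1.232773, sign → tz>0 ⇒ λ=+1.232773
r₁ = λ·B[:,0] = (+0.95234,-0.14900,+0.26617); r₂ = λ·B[:,1] = (+0.21519,+0.94661,-0.24006)
r₃ = r₁×r₂ = (-0.21619,+0.28589,+0.93355); SVD([r₁ r₂ r₃]) → R = UVᵀ:
  R  [+0.95234 +0.21519 -0.21619]
  R  [-0.14900 +0.94661 +0.28589]
  R  [+0.26617 -0.24006 +0.93355]
t = (-0.19997, -0.21257, +1.23277) m
tr R = 2.832502; θ = arccos((tr R − 1)/2) = 0.412177 rad = 23.616°
axis k = ((R−Rᵀ)₃₂, (R−Rᵀ)₁₃, (R−Rᵀ)₂₁) / (2 sinθ) = (-0.656447, -0.602048, -0.454550)
rvec = θ·k = (-0.270572, -0.248150, -0.187355)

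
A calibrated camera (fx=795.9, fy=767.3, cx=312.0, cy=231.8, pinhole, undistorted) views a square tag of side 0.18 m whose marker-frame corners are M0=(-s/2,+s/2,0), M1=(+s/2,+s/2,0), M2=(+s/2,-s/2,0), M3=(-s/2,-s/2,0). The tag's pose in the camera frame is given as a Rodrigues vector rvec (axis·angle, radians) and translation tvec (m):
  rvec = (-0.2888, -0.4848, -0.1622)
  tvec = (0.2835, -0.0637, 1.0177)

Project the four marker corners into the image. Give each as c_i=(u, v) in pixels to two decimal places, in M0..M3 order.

Intrinsics K: fx=795.9, fy=767.3, cx=312.0, cy=231.8
Marker side s = 0.18 m; corners in marker frame (Z=0):
  M0 = (-0.0900, +0.0900, 0)
  M1 = (+0.0900, +0.0900, 0)
  M2 = (+0.0900, -0.0900, 0)
  M3 = (-0.0900, -0.0900, 0)
rvec = (-0.2888, -0.4848, -0.1622), |rvec| = θ = 0.58715 rad = 33.641°
Rodrigues: sinθ=0.55399, 1−cosθ=0.16748; R = I + sinθ·[k]× + (1−cosθ)·[k]×²:
    [+0.87304 +0.22106 -0.43466]
    [-0.08502 +0.94670 +0.31069]
    [+0.48018 -0.23429 +0.84530]
t = (0.2835, -0.0637, 1.0177) m
M0: Pc = R·M0+t = (+0.22482, +0.02916, +0.95340); u = 795.9·(+0.22482)/0.95340 + 312.0 = 499.6817, v = 767.3·(+0.02916)/0.95340 + 231.8 = 255.2642
M1: Pc = R·M1+t = (+0.38197, +0.01385, +1.03983); u = 795.9·(+0.38197)/1.03983 + 312.0 = 604.3641, v = 767.3·(+0.01385)/1.03983 + 231.8 = 242.0208
M2: Pc = R·M2+t = (+0.34218, -0.15656, +1.08200); u = 795.9·(+0.34218)/1.08200 + 312.0 = 563.7000, v = 767.3·(-0.15656)/1.08200 + 231.8 = 120.7792
M3: Pc = R·M3+t = (+0.18503, -0.14125, +0.99557); u = 795.9·(+0.18503)/0.99557 + 312.0 = 459.9216, v = 767.3·(-0.14125)/0.99557 + 231.8 = 122.9358

c0=(499.68, 255.26) c1=(604.36, 242.02) c2=(563.70, 120.78) c3=(459.92, 122.94)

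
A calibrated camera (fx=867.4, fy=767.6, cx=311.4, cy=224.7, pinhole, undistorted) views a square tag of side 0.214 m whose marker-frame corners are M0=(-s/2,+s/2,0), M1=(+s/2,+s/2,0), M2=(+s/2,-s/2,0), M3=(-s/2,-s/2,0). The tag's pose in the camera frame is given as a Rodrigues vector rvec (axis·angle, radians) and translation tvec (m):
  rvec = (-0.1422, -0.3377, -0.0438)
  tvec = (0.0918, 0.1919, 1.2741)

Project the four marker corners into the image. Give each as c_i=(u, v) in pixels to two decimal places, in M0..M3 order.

Intrinsics K: fx=867.4, fy=767.6, cx=311.4, cy=224.7
Marker side s = 0.214 m; corners in marker frame (Z=0):
  M0 = (-0.1070, +0.1070, 0)
  M1 = (+0.1070, +0.1070, 0)
  M2 = (+0.1070, -0.1070, 0)
  M3 = (-0.1070, -0.1070, 0)
rvec = (-0.1422, -0.3377, -0.0438), |rvec| = θ = 0.36903 rad = 21.144°
Rodrigues: sinθ=0.36071, 1−cosθ=0.06732; R = I + sinθ·[k]× + (1−cosθ)·[k]×²:
    [+0.94268 +0.06655 -0.32701]
    [-0.01907 +0.98906 +0.14631]
    [+0.33317 -0.13168 +0.93363]
t = (0.0918, 0.1919, 1.2741) m
M0: Pc = R·M0+t = (-0.00195, +0.29977, +1.22436); u = 867.4·(-0.00195)/1.22436 + 311.4 = 310.0219, v = 767.6·(+0.29977)/1.22436 + 224.7 = 412.6374
M1: Pc = R·M1+t = (+0.19979, +0.29569, +1.29566); u = 867.4·(+0.19979)/1.29566 + 311.4 = 445.1509, v = 767.6·(+0.29569)/1.29566 + 224.7 = 399.8774
M2: Pc = R·M2+t = (+0.18555, +0.08403, +1.32384); u = 867.4·(+0.18555)/1.32384 + 311.4 = 432.9721, v = 767.6·(+0.08403)/1.32384 + 224.7 = 273.4231
M3: Pc = R·M3+t = (-0.01619, +0.08811, +1.25254); u = 867.4·(-0.01619)/1.25254 + 311.4 = 300.1901, v = 767.6·(+0.08811)/1.25254 + 224.7 = 278.6980

c0=(310.02, 412.64) c1=(445.15, 399.88) c2=(432.97, 273.42) c3=(300.19, 278.70)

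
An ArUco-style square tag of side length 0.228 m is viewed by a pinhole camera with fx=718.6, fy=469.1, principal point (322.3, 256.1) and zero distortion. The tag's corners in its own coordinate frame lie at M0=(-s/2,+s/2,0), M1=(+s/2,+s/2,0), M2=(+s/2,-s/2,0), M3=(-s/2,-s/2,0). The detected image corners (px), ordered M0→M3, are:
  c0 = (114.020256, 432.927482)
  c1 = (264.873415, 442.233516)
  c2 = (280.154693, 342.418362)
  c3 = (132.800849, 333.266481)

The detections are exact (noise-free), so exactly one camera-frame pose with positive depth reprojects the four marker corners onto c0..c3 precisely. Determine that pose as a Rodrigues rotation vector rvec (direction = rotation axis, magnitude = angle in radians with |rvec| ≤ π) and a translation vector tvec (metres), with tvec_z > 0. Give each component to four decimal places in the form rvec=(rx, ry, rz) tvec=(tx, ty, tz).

Intrinsics K: fx=718.6, fy=469.1, cx=322.3, cy=256.1
Marker side s = 0.228 m; corners in marker frame (Z=0):
  M0 = (-0.1140, +0.1140, 0)
  M1 = (+0.1140, +0.1140, 0)
  M2 = (+0.1140, -0.1140, 0)
  M3 = (-0.1140, -0.1140, 0)
Detected image corners:
  c0 = (114.020256, 432.927482) px
  c1 = (264.873415, 442.233516) px
  c2 = (280.154693, 342.418362) px
  c3 = (132.800849, 333.266481) px
Planar DLT: solve 8×8 A·h = b for H (H[2,2]=1):
  H  [+654.41084 -95.01039 +198.08502]
  H  [+41.52740 +397.65931 +387.12946]
  H  [+0.00272 -0.10262 +1.00000]
B = K⁻¹H; ‖b₁‖=0.913616, ‖b₂‖=0.913616; λ = 2/(‖b₁‖+‖b₂‖) = 1.094552, sign → tz>0 ⇒ λ=+1.094552
r₁ = λ·B[:,0] = (+0.99545,+0.09527,+0.00297); r₂ = λ·B[:,1] = (-0.09434,+0.98918,-0.11233)
r₃ = r₁×r₂ = (-0.01364,+0.11154,+0.99367); SVD([r₁ r₂ r₃]) → R = UVᵀ:
  R  [+0.99545 -0.09434 -0.01364]
  R  [+0.09527 +0.98918 +0.11154]
  R  [+0.00297 -0.11233 +0.99367]
t = (-0.18920, +0.30573, +1.09455) m
tr R = 2.978297; θ = arccos((tr R − 1)/2) = 0.147454 rad = 8.448°
axis k = ((R−Rᵀ)₃₂, (R−Rᵀ)₁₃, (R−Rᵀ)₂₁) / (2 sinθ) = (-0.761850, -0.056553, +0.645280)
rvec = θ·k = (-0.112338, -0.008339, +0.095149)

rvec=(-0.1123, -0.0083, 0.0951) tvec=(-0.1892, 0.3057, 1.0946)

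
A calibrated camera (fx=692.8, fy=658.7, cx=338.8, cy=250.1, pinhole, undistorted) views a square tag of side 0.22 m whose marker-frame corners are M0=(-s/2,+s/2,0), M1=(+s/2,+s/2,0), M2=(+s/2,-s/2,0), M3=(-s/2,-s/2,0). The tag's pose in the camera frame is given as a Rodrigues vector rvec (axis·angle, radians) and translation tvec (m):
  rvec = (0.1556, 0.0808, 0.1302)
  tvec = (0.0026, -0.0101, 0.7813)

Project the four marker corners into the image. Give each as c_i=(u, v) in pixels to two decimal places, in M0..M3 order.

Intrinsics K: fx=692.8, fy=658.7, cx=338.8, cy=250.1
Marker side s = 0.22 m; corners in marker frame (Z=0):
  M0 = (-0.1100, +0.1100, 0)
  M1 = (+0.1100, +0.1100, 0)
  M2 = (+0.1100, -0.1100, 0)
  M3 = (-0.1100, -0.1100, 0)
rvec = (0.1556, 0.0808, 0.1302), |rvec| = θ = 0.21839 rad = 12.513°
Rodrigues: sinθ=0.21665, 1−cosθ=0.02375; R = I + sinθ·[k]× + (1−cosθ)·[k]×²:
    [+0.98831 -0.12291 +0.09025]
    [+0.13543 +0.97950 -0.14913]
    [-0.07007 +0.15961 +0.98469]
t = (0.0026, -0.0101, 0.7813) m
M0: Pc = R·M0+t = (-0.11963, +0.08275, +0.80656); u = 692.8·(-0.11963)/0.80656 + 338.8 = 236.0407, v = 658.7·(+0.08275)/0.80656 + 250.1 = 317.6780
M1: Pc = R·M1+t = (+0.09779, +0.11254, +0.79115); u = 692.8·(+0.09779)/0.79115 + 338.8 = 424.4371, v = 658.7·(+0.11254)/0.79115 + 250.1 = 343.8011
M2: Pc = R·M2+t = (+0.12483, -0.10295, +0.75604); u = 692.8·(+0.12483)/0.75604 + 338.8 = 453.1922, v = 658.7·(-0.10295)/0.75604 + 250.1 = 160.4062
M3: Pc = R·M3+t = (-0.09259, -0.13274, +0.77145); u = 692.8·(-0.09259)/0.77145 + 338.8 = 255.6462, v = 658.7·(-0.13274)/0.77145 + 250.1 = 136.7587

c0=(236.04, 317.68) c1=(424.44, 343.80) c2=(453.19, 160.41) c3=(255.65, 136.76)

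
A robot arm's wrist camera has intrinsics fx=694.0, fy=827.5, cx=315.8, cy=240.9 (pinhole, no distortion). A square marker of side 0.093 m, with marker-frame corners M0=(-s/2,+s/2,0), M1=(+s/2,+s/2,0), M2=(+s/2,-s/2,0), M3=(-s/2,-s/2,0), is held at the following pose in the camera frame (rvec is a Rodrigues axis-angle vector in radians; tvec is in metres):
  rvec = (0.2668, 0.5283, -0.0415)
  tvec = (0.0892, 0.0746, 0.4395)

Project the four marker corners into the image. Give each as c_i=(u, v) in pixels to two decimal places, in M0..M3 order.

c0=(394.91, 447.02) c1=(534.02, 474.87) c2=(528.95, 304.48) c3=(383.46, 292.90)

Intrinsics K: fx=694.0, fy=827.5, cx=315.8, cy=240.9
Marker side s = 0.093 m; corners in marker frame (Z=0):
  M0 = (-0.0465, +0.0465, 0)
  M1 = (+0.0465, +0.0465, 0)
  M2 = (+0.0465, -0.0465, 0)
  M3 = (-0.0465, -0.0465, 0)
rvec = (0.2668, 0.5283, -0.0415), |rvec| = θ = 0.59330 rad = 33.994°
Rodrigues: sinθ=0.55910, 1−cosθ=0.17090; R = I + sinθ·[k]× + (1−cosθ)·[k]×²:
    [+0.86366 +0.10754 +0.49247]
    [+0.02932 +0.96460 -0.26207]
    [-0.50322 +0.24078 +0.82994]
t = (0.0892, 0.0746, 0.4395) m
M0: Pc = R·M0+t = (+0.05404, +0.11809, +0.47410); u = 694.0·(+0.05404)/0.47410 + 315.8 = 394.9065, v = 827.5·(+0.11809)/0.47410 + 240.9 = 447.0184
M1: Pc = R·M1+t = (+0.13436, +0.12082, +0.42730); u = 694.0·(+0.13436)/0.42730 + 315.8 = 534.0242, v = 827.5·(+0.12082)/0.42730 + 240.9 = 474.8750
M2: Pc = R·M2+t = (+0.12436, +0.03111, +0.40490); u = 694.0·(+0.12436)/0.40490 + 315.8 = 528.9506, v = 827.5·(+0.03111)/0.40490 + 240.9 = 304.4782
M3: Pc = R·M3+t = (+0.04404, +0.02838, +0.45170); u = 694.0·(+0.04404)/0.45170 + 315.8 = 383.4621, v = 827.5·(+0.02838)/0.45170 + 240.9 = 292.8951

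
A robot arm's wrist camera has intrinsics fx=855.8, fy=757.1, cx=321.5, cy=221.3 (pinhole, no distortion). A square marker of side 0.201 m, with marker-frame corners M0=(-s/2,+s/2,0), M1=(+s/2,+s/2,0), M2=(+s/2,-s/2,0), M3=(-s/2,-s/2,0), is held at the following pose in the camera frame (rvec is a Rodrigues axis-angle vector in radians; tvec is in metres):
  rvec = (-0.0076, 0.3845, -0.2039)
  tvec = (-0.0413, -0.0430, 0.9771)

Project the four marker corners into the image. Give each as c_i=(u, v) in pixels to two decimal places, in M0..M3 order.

c0=(225.97, 277.86) c1=(385.14, 250.00) c2=(348.80, 91.88) c3=(193.74, 131.07)

Intrinsics K: fx=855.8, fy=757.1, cx=321.5, cy=221.3
Marker side s = 0.201 m; corners in marker frame (Z=0):
  M0 = (-0.1005, +0.1005, 0)
  M1 = (+0.1005, +0.1005, 0)
  M2 = (+0.1005, -0.1005, 0)
  M3 = (-0.1005, -0.1005, 0)
rvec = (-0.0076, 0.3845, -0.2039), |rvec| = θ = 0.43529 rad = 24.940°
Rodrigues: sinθ=0.42167, 1−cosθ=0.09325; R = I + sinθ·[k]× + (1−cosθ)·[k]×²:
    [+0.90678 +0.19608 +0.37324]
    [-0.19896 +0.97951 -0.03122]
    [-0.37171 -0.04595 +0.92721]
t = (-0.0413, -0.0430, 0.9771) m
M0: Pc = R·M0+t = (-0.11272, +0.07544, +1.00984); u = 855.8·(-0.11272)/1.00984 + 321.5 = 225.9700, v = 757.1·(+0.07544)/1.00984 + 221.3 = 277.8563
M1: Pc = R·M1+t = (+0.06954, +0.03545, +0.93513); u = 855.8·(+0.06954)/0.93513 + 321.5 = 385.1388, v = 757.1·(+0.03545)/0.93513 + 221.3 = 249.9974
M2: Pc = R·M2+t = (+0.03012, -0.16144, +0.94436); u = 855.8·(+0.03012)/0.94436 + 321.5 = 348.7997, v = 757.1·(-0.16144)/0.94436 + 221.3 = 91.8756
M3: Pc = R·M3+t = (-0.15214, -0.12145, +1.01907); u = 855.8·(-0.15214)/1.01907 + 321.5 = 193.7376, v = 757.1·(-0.12145)/1.01907 + 221.3 = 131.0748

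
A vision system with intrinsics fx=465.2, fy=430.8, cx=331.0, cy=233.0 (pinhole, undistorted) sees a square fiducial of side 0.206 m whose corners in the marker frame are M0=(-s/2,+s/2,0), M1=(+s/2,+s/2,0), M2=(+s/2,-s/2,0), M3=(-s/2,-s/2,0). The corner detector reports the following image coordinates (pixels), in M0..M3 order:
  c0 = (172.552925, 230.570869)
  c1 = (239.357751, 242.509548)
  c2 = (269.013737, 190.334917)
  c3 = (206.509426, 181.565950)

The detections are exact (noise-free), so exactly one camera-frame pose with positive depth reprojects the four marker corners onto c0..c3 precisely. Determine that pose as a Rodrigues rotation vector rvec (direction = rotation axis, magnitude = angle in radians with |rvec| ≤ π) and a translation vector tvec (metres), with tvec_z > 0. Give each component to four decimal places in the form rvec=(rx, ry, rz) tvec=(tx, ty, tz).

rvec=(-0.6422, 0.2226, 0.2557) tvec=(-0.3061, -0.0696, 1.3045)

Intrinsics K: fx=465.2, fy=430.8, cx=331.0, cy=233.0
Marker side s = 0.206 m; corners in marker frame (Z=0):
  M0 = (-0.1030, +0.1030, 0)
  M1 = (+0.1030, +0.1030, 0)
  M2 = (+0.1030, -0.1030, 0)
  M3 = (-0.1030, -0.1030, 0)
Detected image corners:
  c0 = (172.552925, 230.570869) px
  c1 = (239.357751, 242.509548) px
  c2 = (269.013737, 190.334917) px
  c3 = (206.509426, 181.565950) px
Planar DLT: solve 8×8 A·h = b for H (H[2,2]=1):
  H  [+265.40950 -249.87390 +221.84146]
  H  [+4.23054 +154.72406 +210.01152]
  H  [-0.21629 -0.42929 +1.00000]
B = K⁻¹H; ‖b₁‖=0.766584, ‖b₂‖=0.766584; λ = 2/(‖b₁‖+‖b₂‖) = 1.304489, sign → tz>0 ⇒ λ=+1.304489
r₁ = λ·B[:,0] = (+0.94500,+0.16541,-0.28215); r₂ = λ·B[:,1] = (-0.30223,+0.77140,-0.56001)
r₃ = r₁×r₂ = (+0.12502,+0.61448,+0.77896); SVD([r₁ r₂ r₃]) → R = UVᵀ:
  R  [+0.94500 -0.30223 +0.12502]
  R  [+0.16541 +0.77140 +0.61448]
  R  [-0.28215 -0.56001 +0.77896]
t = (-0.30610, -0.06961, +1.30449) m
tr R = 2.495362; θ = arccos((tr R − 1)/2) = 0.726233 rad = 41.610°
axis k = ((R−Rᵀ)₃₂, (R−Rᵀ)₁₃, (R−Rᵀ)₂₁) / (2 sinθ) = (-0.884326, +0.306575, +0.352106)
rvec = θ·k = (-0.642227, +0.222645, +0.255711)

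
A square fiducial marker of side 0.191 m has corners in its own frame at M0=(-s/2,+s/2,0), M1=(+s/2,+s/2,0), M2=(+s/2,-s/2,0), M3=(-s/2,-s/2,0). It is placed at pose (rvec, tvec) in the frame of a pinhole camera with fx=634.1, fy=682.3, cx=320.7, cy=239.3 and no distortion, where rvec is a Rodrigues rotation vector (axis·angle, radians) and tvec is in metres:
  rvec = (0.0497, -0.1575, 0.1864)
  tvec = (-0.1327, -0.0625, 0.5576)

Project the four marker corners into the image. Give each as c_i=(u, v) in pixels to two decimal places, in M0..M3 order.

Intrinsics K: fx=634.1, fy=682.3, cx=320.7, cy=239.3
Marker side s = 0.191 m; corners in marker frame (Z=0):
  M0 = (-0.0955, +0.0955, 0)
  M1 = (+0.0955, +0.0955, 0)
  M2 = (+0.0955, -0.0955, 0)
  M3 = (-0.0955, -0.0955, 0)
rvec = (0.0497, -0.1575, 0.1864), |rvec| = θ = 0.24904 rad = 14.269°
Rodrigues: sinθ=0.24647, 1−cosθ=0.03085; R = I + sinθ·[k]× + (1−cosθ)·[k]×²:
    [+0.97038 -0.18837 -0.15127]
    [+0.18059 +0.98149 -0.06379]
    [+0.16049 +0.03458 +0.98643]
t = (-0.1327, -0.0625, 0.5576) m
M0: Pc = R·M0+t = (-0.24336, +0.01399, +0.54558); u = 634.1·(-0.24336)/0.54558 + 320.7 = 37.8524, v = 682.3·(+0.01399)/0.54558 + 239.3 = 256.7912
M1: Pc = R·M1+t = (-0.05802, +0.04848, +0.57623); u = 634.1·(-0.05802)/0.57623 + 320.7 = 256.8547, v = 682.3·(+0.04848)/0.57623 + 239.3 = 296.7018
M2: Pc = R·M2+t = (-0.02204, -0.13899, +0.56962); u = 634.1·(-0.02204)/0.56962 + 320.7 = 296.1660, v = 682.3·(-0.13899)/0.56962 + 239.3 = 72.8211
M3: Pc = R·M3+t = (-0.20738, -0.17348, +0.53897); u = 634.1·(-0.20738)/0.53897 + 320.7 = 76.7154, v = 682.3·(-0.17348)/0.53897 + 239.3 = 19.6887

c0=(37.85, 256.79) c1=(256.85, 296.70) c2=(296.17, 72.82) c3=(76.72, 19.69)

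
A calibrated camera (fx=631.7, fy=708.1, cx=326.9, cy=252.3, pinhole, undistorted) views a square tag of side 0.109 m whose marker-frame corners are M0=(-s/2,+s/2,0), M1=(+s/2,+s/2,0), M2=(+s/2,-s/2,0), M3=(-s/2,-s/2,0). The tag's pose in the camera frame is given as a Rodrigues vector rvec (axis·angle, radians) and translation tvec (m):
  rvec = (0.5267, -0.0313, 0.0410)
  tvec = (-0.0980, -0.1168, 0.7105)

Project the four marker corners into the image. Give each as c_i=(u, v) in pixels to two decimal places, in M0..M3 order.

c0=(193.80, 183.55) c1=(287.51, 187.20) c2=(289.11, 84.74) c3=(187.88, 80.14)

Intrinsics K: fx=631.7, fy=708.1, cx=326.9, cy=252.3
Marker side s = 0.109 m; corners in marker frame (Z=0):
  M0 = (-0.0545, +0.0545, 0)
  M1 = (+0.0545, +0.0545, 0)
  M2 = (+0.0545, -0.0545, 0)
  M3 = (-0.0545, -0.0545, 0)
rvec = (0.5267, -0.0313, 0.0410), |rvec| = θ = 0.52922 rad = 30.322°
Rodrigues: sinθ=0.50486, 1−cosθ=0.13680; R = I + sinθ·[k]× + (1−cosθ)·[k]×²:
    [+0.99870 -0.04717 -0.01931]
    [+0.03106 +0.86368 -0.50308]
    [+0.04041 +0.50183 +0.86402]
t = (-0.0980, -0.1168, 0.7105) m
M0: Pc = R·M0+t = (-0.15500, -0.07142, +0.73565); u = 631.7·(-0.15500)/0.73565 + 326.9 = 193.8019, v = 708.1·(-0.07142)/0.73565 + 252.3 = 183.5523
M1: Pc = R·M1+t = (-0.04614, -0.06804, +0.74005); u = 631.7·(-0.04614)/0.74005 + 326.9 = 287.5143, v = 708.1·(-0.06804)/0.74005 + 252.3 = 187.2008
M2: Pc = R·M2+t = (-0.04100, -0.16218, +0.68535); u = 631.7·(-0.04100)/0.68535 + 326.9 = 289.1094, v = 708.1·(-0.16218)/0.68535 + 252.3 = 84.7394
M3: Pc = R·M3+t = (-0.14986, -0.16556, +0.68095); u = 631.7·(-0.14986)/0.68095 + 326.9 = 187.8795, v = 708.1·(-0.16556)/0.68095 + 252.3 = 80.1350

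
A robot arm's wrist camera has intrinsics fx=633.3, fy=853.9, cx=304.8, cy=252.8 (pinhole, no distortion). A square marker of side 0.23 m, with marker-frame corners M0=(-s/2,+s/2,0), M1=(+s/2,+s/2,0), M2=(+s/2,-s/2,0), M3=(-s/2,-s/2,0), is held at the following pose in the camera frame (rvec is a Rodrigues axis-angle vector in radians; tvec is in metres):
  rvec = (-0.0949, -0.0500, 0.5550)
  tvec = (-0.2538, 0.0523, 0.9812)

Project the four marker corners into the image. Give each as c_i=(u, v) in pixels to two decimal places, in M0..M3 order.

c0=(35.16, 331.23) c1=(163.78, 437.58) c2=(243.75, 266.35) c3=(118.63, 161.69)

Intrinsics K: fx=633.3, fy=853.9, cx=304.8, cy=252.8
Marker side s = 0.23 m; corners in marker frame (Z=0):
  M0 = (-0.1150, +0.1150, 0)
  M1 = (+0.1150, +0.1150, 0)
  M2 = (+0.1150, -0.1150, 0)
  M3 = (-0.1150, -0.1150, 0)
rvec = (-0.0949, -0.0500, 0.5550), |rvec| = θ = 0.56527 rad = 32.388°
Rodrigues: sinθ=0.53564, 1−cosθ=0.15556; R = I + sinθ·[k]× + (1−cosθ)·[k]×²:
    [+0.84883 -0.52360 -0.07302]
    [+0.52822 +0.84566 +0.07642]
    [+0.02174 -0.10344 +0.99440]
t = (-0.2538, 0.0523, 0.9812) m
M0: Pc = R·M0+t = (-0.41163, +0.08881, +0.96680); u = 633.3·(-0.41163)/0.96680 + 304.8 = 35.1645, v = 853.9·(+0.08881)/0.96680 + 252.8 = 331.2346
M1: Pc = R·M1+t = (-0.21640, +0.21030, +0.97180); u = 633.3·(-0.21640)/0.97180 + 304.8 = 163.7784, v = 853.9·(+0.21030)/0.97180 + 252.8 = 437.5822
M2: Pc = R·M2+t = (-0.09597, +0.01579, +0.99560); u = 633.3·(-0.09597)/0.99560 + 304.8 = 243.7529, v = 853.9·(+0.01579)/0.99560 + 252.8 = 266.3466
M3: Pc = R·M3+t = (-0.29120, -0.10570, +0.99060); u = 633.3·(-0.29120)/0.99060 + 304.8 = 118.6315, v = 853.9·(-0.10570)/0.99060 + 252.8 = 161.6889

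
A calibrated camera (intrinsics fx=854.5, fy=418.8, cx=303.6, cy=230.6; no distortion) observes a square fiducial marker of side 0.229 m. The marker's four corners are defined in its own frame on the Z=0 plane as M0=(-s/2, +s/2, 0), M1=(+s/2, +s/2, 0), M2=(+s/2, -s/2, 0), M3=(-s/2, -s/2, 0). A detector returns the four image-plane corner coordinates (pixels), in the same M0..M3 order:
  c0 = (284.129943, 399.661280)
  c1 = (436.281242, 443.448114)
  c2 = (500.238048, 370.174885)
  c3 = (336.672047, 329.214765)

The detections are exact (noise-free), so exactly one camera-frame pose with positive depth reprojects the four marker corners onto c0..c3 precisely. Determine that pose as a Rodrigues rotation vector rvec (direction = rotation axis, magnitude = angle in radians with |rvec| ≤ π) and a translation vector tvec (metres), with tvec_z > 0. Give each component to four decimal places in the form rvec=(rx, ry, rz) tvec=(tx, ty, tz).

Intrinsics K: fx=854.5, fy=418.8, cx=303.6, cy=230.6
Marker side s = 0.229 m; corners in marker frame (Z=0):
  M0 = (-0.1145, +0.1145, 0)
  M1 = (+0.1145, +0.1145, 0)
  M2 = (+0.1145, -0.1145, 0)
  M3 = (-0.1145, -0.1145, 0)
Detected image corners:
  c0 = (284.129943, 399.661280) px
  c1 = (436.281242, 443.448114) px
  c2 = (500.238048, 370.174885) px
  c3 = (336.672047, 329.214765) px
Planar DLT: solve 8×8 A·h = b for H (H[2,2]=1):
  H  [+574.28452 -172.82608 +385.98210]
  H  [+71.80987 +393.52210 +385.76429]
  H  [-0.29400 +0.20728 +1.00000]
B = K⁻¹H; ‖b₁‖=0.894736, ‖b₂‖=0.894736; λ = 2/(‖b₁‖+‖b₂‖) = 1.117648, sign → tz>0 ⇒ λ=+1.117648
r₁ = λ·B[:,0] = (+0.86788,+0.37257,-0.32859); r₂ = λ·B[:,1] = (-0.30836,+0.92263,+0.23166)
r₃ = r₁×r₂ = (+0.38948,-0.09973,+0.91562); SVD([r₁ r₂ r₃]) → R = UVᵀ:
  R  [+0.86788 -0.30836 +0.38948]
  R  [+0.37257 +0.92263 -0.09973]
  R  [-0.32859 +0.23166 +0.91562]
t = (+0.10775, +0.41409, +1.11765) m
tr R = 2.706137; θ = arccos((tr R − 1)/2) = 0.548959 rad = 31.453°
axis k = ((R−Rᵀ)₃₂, (R−Rᵀ)₁₃, (R−Rᵀ)₂₁) / (2 sinθ) = (+0.317553, +0.688066, +0.652477)
rvec = θ·k = (+0.174323, +0.377720, +0.358183)

rvec=(0.1743, 0.3777, 0.3582) tvec=(0.1078, 0.4141, 1.1176)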